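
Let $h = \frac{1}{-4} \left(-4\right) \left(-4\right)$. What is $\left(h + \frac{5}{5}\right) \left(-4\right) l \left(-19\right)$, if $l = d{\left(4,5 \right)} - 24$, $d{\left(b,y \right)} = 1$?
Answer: $5244$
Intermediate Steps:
$h = -4$ ($h = \left(- \frac{1}{4}\right) \left(-4\right) \left(-4\right) = 1 \left(-4\right) = -4$)
$l = -23$ ($l = 1 - 24 = -23$)
$\left(h + \frac{5}{5}\right) \left(-4\right) l \left(-19\right) = \left(-4 + \frac{5}{5}\right) \left(-4\right) \left(-23\right) \left(-19\right) = \left(-4 + 5 \cdot \frac{1}{5}\right) \left(-4\right) \left(-23\right) \left(-19\right) = \left(-4 + 1\right) \left(-4\right) \left(-23\right) \left(-19\right) = \left(-3\right) \left(-4\right) \left(-23\right) \left(-19\right) = 12 \left(-23\right) \left(-19\right) = \left(-276\right) \left(-19\right) = 5244$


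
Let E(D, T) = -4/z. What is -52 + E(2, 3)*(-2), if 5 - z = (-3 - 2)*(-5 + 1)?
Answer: -788/15 ≈ -52.533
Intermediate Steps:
z = -15 (z = 5 - (-3 - 2)*(-5 + 1) = 5 - (-5)*(-4) = 5 - 1*20 = 5 - 20 = -15)
E(D, T) = 4/15 (E(D, T) = -4/(-15) = -4*(-1/15) = 4/15)
-52 + E(2, 3)*(-2) = -52 + (4/15)*(-2) = -52 - 8/15 = -788/15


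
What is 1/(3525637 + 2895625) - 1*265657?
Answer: -1705853199133/6421262 ≈ -2.6566e+5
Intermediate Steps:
1/(3525637 + 2895625) - 1*265657 = 1/6421262 - 265657 = -1705853199133/6421262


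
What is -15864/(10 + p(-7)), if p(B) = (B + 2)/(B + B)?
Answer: -222096/145 ≈ -1531.7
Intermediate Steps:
p(B) = (2 + B)/(2*B) (p(B) = (2 + B)/((2*B)) = (2 + B)*(1/(2*B)) = (2 + B)/(2*B))
-15864/(10 + p(-7)) = -15864/(10 + (1/2)*(2 - 7)/(-7)) = -15864/(10 + (1/2)*(-1/7)*(-5)) = -15864/(10 + 5/14) = -15864/(145/14) = (14/145)*(-15864) = -222096/145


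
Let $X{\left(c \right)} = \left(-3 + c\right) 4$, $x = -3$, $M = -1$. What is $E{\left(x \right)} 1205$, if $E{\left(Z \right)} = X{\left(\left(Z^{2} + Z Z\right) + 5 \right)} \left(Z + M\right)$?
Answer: $-385600$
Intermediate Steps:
$X{\left(c \right)} = -12 + 4 c$
$E{\left(Z \right)} = \left(-1 + Z\right) \left(8 + 8 Z^{2}\right)$ ($E{\left(Z \right)} = \left(-12 + 4 \left(\left(Z^{2} + Z Z\right) + 5\right)\right) \left(Z - 1\right) = \left(-12 + 4 \left(\left(Z^{2} + Z^{2}\right) + 5\right)\right) \left(-1 + Z\right) = \left(-12 + 4 \left(2 Z^{2} + 5\right)\right) \left(-1 + Z\right) = \left(-12 + 4 \left(5 + 2 Z^{2}\right)\right) \left(-1 + Z\right) = \left(-12 + \left(20 + 8 Z^{2}\right)\right) \left(-1 + Z\right) = \left(8 + 8 Z^{2}\right) \left(-1 + Z\right) = \left(-1 + Z\right) \left(8 + 8 Z^{2}\right)$)
$E{\left(x \right)} 1205 = 8 \left(1 + \left(-3\right)^{2}\right) \left(-1 - 3\right) 1205 = 8 \left(1 + 9\right) \left(-4\right) 1205 = 8 \cdot 10 \left(-4\right) 1205 = \left(-320\right) 1205 = -385600$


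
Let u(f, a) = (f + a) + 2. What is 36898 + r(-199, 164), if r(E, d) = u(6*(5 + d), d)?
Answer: 38078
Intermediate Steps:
u(f, a) = 2 + a + f (u(f, a) = (a + f) + 2 = 2 + a + f)
r(E, d) = 32 + 7*d (r(E, d) = 2 + d + 6*(5 + d) = 2 + d + (30 + 6*d) = 32 + 7*d)
36898 + r(-199, 164) = 36898 + (32 + 7*164) = 36898 + (32 + 1148) = 36898 + 1180 = 38078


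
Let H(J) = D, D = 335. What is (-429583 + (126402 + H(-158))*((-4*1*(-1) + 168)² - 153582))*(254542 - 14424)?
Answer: -3773589822724862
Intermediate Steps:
H(J) = 335
(-429583 + (126402 + H(-158))*((-4*1*(-1) + 168)² - 153582))*(254542 - 14424) = (-429583 + (126402 + 335)*((-4*1*(-1) + 168)² - 153582))*(254542 - 14424) = (-429583 + 126737*((-4*(-1) + 168)² - 153582))*240118 = (-429583 + 126737*((4 + 168)² - 153582))*240118 = (-429583 + 126737*(172² - 153582))*240118 = (-429583 + 126737*(29584 - 153582))*240118 = (-429583 + 126737*(-123998))*240118 = (-429583 - 15715134526)*240118 = -15715564109*240118 = -3773589822724862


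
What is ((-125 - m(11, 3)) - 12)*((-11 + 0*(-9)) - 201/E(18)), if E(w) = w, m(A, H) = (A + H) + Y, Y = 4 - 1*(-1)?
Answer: 3458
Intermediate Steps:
Y = 5 (Y = 4 + 1 = 5)
m(A, H) = 5 + A + H (m(A, H) = (A + H) + 5 = 5 + A + H)
((-125 - m(11, 3)) - 12)*((-11 + 0*(-9)) - 201/E(18)) = ((-125 - (5 + 11 + 3)) - 12)*((-11 + 0*(-9)) - 201/18) = ((-125 - 1*19) - 12)*((-11 + 0) - 201*1/18) = ((-125 - 19) - 12)*(-11 - 67/6) = (-144 - 12)*(-133/6) = -156*(-133/6) = 3458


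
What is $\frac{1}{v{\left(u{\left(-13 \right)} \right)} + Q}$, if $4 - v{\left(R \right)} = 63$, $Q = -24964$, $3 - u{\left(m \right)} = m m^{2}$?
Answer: $- \frac{1}{25023} \approx -3.9963 \cdot 10^{-5}$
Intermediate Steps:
$u{\left(m \right)} = 3 - m^{3}$ ($u{\left(m \right)} = 3 - m m^{2} = 3 - m^{3}$)
$v{\left(R \right)} = -59$ ($v{\left(R \right)} = 4 - 63 = -59$)
$\frac{1}{v{\left(u{\left(-13 \right)} \right)} + Q} = \frac{1}{-59 - 24964} = \frac{1}{-25023} = - \frac{1}{25023}$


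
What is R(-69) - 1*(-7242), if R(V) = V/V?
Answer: 7243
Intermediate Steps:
R(V) = 1
R(-69) - 1*(-7242) = 1 - 1*(-7242) = 1 + 7242 = 7243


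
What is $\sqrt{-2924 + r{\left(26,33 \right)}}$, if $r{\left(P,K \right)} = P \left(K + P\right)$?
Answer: $i \sqrt{1390} \approx 37.283 i$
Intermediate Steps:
$\sqrt{-2924 + r{\left(26,33 \right)}} = \sqrt{-2924 + 26 \left(33 + 26\right)} = \sqrt{-2924 + 26 \cdot 59} = \sqrt{-2924 + 1534} = \sqrt{-1390} = i \sqrt{1390}$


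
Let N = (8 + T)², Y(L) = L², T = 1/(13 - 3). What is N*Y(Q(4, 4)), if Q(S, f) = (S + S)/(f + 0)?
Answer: 6561/25 ≈ 262.44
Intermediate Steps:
T = ⅒ (T = 1/10 = ⅒ ≈ 0.10000)
Q(S, f) = 2*S/f (Q(S, f) = (2*S)/f = 2*S/f)
N = 6561/100 (N = (8 + ⅒)² = (81/10)² = 6561/100 ≈ 65.610)
N*Y(Q(4, 4)) = 6561*(2*4/4)²/100 = 6561*(2*4*(¼))²/100 = (6561/100)*2² = (6561/100)*4 = 6561/25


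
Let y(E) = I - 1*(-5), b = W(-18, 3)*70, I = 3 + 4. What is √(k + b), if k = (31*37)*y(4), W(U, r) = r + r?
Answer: 6*√394 ≈ 119.10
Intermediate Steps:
W(U, r) = 2*r
I = 7
b = 420 (b = (2*3)*70 = 6*70 = 420)
y(E) = 12 (y(E) = 7 - 1*(-5) = 7 + 5 = 12)
k = 13764 (k = (31*37)*12 = 1147*12 = 13764)
√(k + b) = √(13764 + 420) = √14184 = 6*√394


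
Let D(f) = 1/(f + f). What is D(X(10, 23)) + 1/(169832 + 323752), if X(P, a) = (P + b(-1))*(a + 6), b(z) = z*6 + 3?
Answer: 35285/14313936 ≈ 0.0024651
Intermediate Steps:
b(z) = 3 + 6*z (b(z) = 6*z + 3 = 3 + 6*z)
X(P, a) = (-3 + P)*(6 + a) (X(P, a) = (P + (3 + 6*(-1)))*(a + 6) = (P + (3 - 6))*(6 + a) = (P - 3)*(6 + a) = (-3 + P)*(6 + a))
D(f) = 1/(2*f)
D(X(10, 23)) + 1/(169832 + 323752) = 1/(2*(-18 - 3*23 + 6*10 + 10*23)) + 1/(169832 + 323752) = 1/(2*(-18 - 69 + 60 + 230)) + 1/493584 = (1/2)/203 + 1/493584 = (1/2)*(1/203) + 1/493584 = 1/406 + 1/493584 = 35285/14313936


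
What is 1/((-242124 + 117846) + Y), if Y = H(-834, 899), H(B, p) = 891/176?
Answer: -16/1988367 ≈ -8.0468e-6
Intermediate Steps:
H(B, p) = 81/16 (H(B, p) = 891*(1/176) = 81/16)
Y = 81/16 ≈ 5.0625
1/((-242124 + 117846) + Y) = 1/((-242124 + 117846) + 81/16) = 1/(-124278 + 81/16) = 1/(-1988367/16) = -16/1988367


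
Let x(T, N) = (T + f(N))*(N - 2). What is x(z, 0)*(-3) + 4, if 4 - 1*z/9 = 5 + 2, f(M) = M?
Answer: -158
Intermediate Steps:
z = -27 (z = 36 - 9*(5 + 2) = 36 - 9*7 = 36 - 63 = -27)
x(T, N) = (-2 + N)*(N + T) (x(T, N) = (T + N)*(N - 2) = (N + T)*(-2 + N) = (-2 + N)*(N + T))
x(z, 0)*(-3) + 4 = (0**2 - 2*0 - 2*(-27) + 0*(-27))*(-3) + 4 = (0 + 0 + 54 + 0)*(-3) + 4 = 54*(-3) + 4 = -162 + 4 = -158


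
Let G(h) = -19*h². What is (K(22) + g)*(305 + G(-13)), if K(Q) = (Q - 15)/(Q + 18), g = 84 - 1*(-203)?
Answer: -16690611/20 ≈ -8.3453e+5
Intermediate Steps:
g = 287 (g = 84 + 203 = 287)
K(Q) = (-15 + Q)/(18 + Q)
(K(22) + g)*(305 + G(-13)) = ((-15 + 22)/(18 + 22) + 287)*(305 - 19*(-13)²) = (7/40 + 287)*(305 - 19*169) = ((1/40)*7 + 287)*(305 - 3211) = (7/40 + 287)*(-2906) = (11487/40)*(-2906) = -16690611/20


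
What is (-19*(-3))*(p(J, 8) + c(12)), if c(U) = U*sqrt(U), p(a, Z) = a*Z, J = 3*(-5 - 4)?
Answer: -12312 + 1368*sqrt(3) ≈ -9942.6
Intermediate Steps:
J = -27 (J = 3*(-9) = -27)
p(a, Z) = Z*a
c(U) = U**(3/2)
(-19*(-3))*(p(J, 8) + c(12)) = (-19*(-3))*(8*(-27) + 12**(3/2)) = 57*(-216 + 24*sqrt(3)) = -12312 + 1368*sqrt(3)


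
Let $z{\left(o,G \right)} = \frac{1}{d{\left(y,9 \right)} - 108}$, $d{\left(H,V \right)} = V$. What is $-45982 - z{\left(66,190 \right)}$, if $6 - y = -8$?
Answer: $- \frac{4552217}{99} \approx -45982.0$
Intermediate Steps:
$y = 14$ ($y = 6 - -8 = 6 + 8 = 14$)
$z{\left(o,G \right)} = - \frac{1}{99}$ ($z{\left(o,G \right)} = \frac{1}{9 - 108} = \frac{1}{-99} = - \frac{1}{99}$)
$-45982 - z{\left(66,190 \right)} = -45982 - - \frac{1}{99} = -45982 + \frac{1}{99} = - \frac{4552217}{99}$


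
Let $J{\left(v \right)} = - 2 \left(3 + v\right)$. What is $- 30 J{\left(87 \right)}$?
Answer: $5400$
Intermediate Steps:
$J{\left(v \right)} = -6 - 2 v$
$- 30 J{\left(87 \right)} = - 30 \left(-6 - 174\right) = \left(-30\right) \left(-180\right) = 5400$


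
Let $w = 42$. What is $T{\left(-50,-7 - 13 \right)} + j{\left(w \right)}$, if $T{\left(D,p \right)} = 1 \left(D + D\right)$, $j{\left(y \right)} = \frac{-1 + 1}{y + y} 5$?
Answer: $-100$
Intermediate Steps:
$j{\left(y \right)} = 0$ ($j{\left(y \right)} = \frac{0}{2 y} 5 = 0 \frac{1}{2 y} 5 = 0 \cdot 5 = 0$)
$T{\left(D,p \right)} = 2 D$ ($T{\left(D,p \right)} = 1 \cdot 2 D = 2 D$)
$T{\left(-50,-7 - 13 \right)} + j{\left(w \right)} = 2 \left(-50\right) + 0 = -100 + 0 = -100$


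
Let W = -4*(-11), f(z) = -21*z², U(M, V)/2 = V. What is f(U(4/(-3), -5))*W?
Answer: -92400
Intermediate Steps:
U(M, V) = 2*V
W = 44
f(U(4/(-3), -5))*W = -21*(2*(-5))²*44 = -21*(-10)²*44 = -21*100*44 = -2100*44 = -92400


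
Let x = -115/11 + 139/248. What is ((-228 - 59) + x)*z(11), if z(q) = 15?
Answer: -12148905/2728 ≈ -4453.4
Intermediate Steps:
x = -26991/2728 (x = -115*1/11 + 139*(1/248) = -115/11 + 139/248 = -26991/2728 ≈ -9.8941)
((-228 - 59) + x)*z(11) = ((-228 - 59) - 26991/2728)*15 = (-287 - 26991/2728)*15 = -809927/2728*15 = -12148905/2728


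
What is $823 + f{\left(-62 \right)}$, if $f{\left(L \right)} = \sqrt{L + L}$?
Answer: $823 + 2 i \sqrt{31} \approx 823.0 + 11.136 i$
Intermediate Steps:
$f{\left(L \right)} = \sqrt{2} \sqrt{L}$ ($f{\left(L \right)} = \sqrt{2 L} = \sqrt{2} \sqrt{L}$)
$823 + f{\left(-62 \right)} = 823 + \sqrt{2} \sqrt{-62} = 823 + \sqrt{2} i \sqrt{62} = 823 + 2 i \sqrt{31}$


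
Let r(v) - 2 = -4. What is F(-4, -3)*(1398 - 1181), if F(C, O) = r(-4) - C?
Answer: 434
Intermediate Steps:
r(v) = -2 (r(v) = 2 - 4 = -2)
F(C, O) = -2 - C
F(-4, -3)*(1398 - 1181) = (-2 - 1*(-4))*(1398 - 1181) = (-2 + 4)*217 = 2*217 = 434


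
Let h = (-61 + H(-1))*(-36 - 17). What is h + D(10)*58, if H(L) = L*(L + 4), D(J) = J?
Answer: 3972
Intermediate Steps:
H(L) = L*(4 + L)
h = 3392 (h = (-61 - (4 - 1))*(-36 - 17) = (-61 - 1*3)*(-53) = (-61 - 3)*(-53) = -64*(-53) = 3392)
h + D(10)*58 = 3392 + 10*58 = 3392 + 580 = 3972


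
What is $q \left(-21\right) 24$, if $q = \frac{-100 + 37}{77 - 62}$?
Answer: $\frac{10584}{5} \approx 2116.8$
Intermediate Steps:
$q = - \frac{21}{5}$ ($q = - \frac{63}{15} = \left(-63\right) \frac{1}{15} = - \frac{21}{5} \approx -4.2$)
$q \left(-21\right) 24 = \left(- \frac{21}{5}\right) \left(-21\right) 24 = \frac{441}{5} \cdot 24 = \frac{10584}{5}$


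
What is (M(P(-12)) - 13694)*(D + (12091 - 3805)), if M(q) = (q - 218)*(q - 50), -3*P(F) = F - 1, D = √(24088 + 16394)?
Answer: -97854898/3 - 35429*√4498/3 ≈ -3.3410e+7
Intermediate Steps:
D = 3*√4498 (D = √40482 = 3*√4498 ≈ 201.20)
P(F) = ⅓ - F/3 (P(F) = -(F - 1)/3 = -(-1 + F)/3 = ⅓ - F/3)
M(q) = (-218 + q)*(-50 + q)
(M(P(-12)) - 13694)*(D + (12091 - 3805)) = ((10900 + (⅓ - ⅓*(-12))² - 268*(⅓ - ⅓*(-12))) - 13694)*(3*√4498 + (12091 - 3805)) = ((10900 + (⅓ + 4)² - 268*(⅓ + 4)) - 13694)*(3*√4498 + 8286) = ((10900 + (13/3)² - 268*13/3) - 13694)*(8286 + 3*√4498) = ((10900 + 169/9 - 3484/3) - 13694)*(8286 + 3*√4498) = (87817/9 - 13694)*(8286 + 3*√4498) = -35429*(8286 + 3*√4498)/9 = -97854898/3 - 35429*√4498/3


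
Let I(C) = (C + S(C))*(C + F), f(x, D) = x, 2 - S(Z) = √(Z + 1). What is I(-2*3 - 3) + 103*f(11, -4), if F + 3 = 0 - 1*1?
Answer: 1224 + 26*I*√2 ≈ 1224.0 + 36.77*I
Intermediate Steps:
S(Z) = 2 - √(1 + Z) (S(Z) = 2 - √(Z + 1) = 2 - √(1 + Z))
F = -4 (F = -3 + (0 - 1*1) = -3 + (0 - 1) = -3 - 1 = -4)
I(C) = (-4 + C)*(2 + C - √(1 + C)) (I(C) = (C + (2 - √(1 + C)))*(C - 4) = (2 + C - √(1 + C))*(-4 + C) = (-4 + C)*(2 + C - √(1 + C)))
I(-2*3 - 3) + 103*f(11, -4) = (-8 + (-2*3 - 3)² - 2*(-2*3 - 3) + 4*√(1 + (-2*3 - 3)) - (-2*3 - 3)*√(1 + (-2*3 - 3))) + 103*11 = (-8 + (-6 - 3)² - 2*(-6 - 3) + 4*√(1 + (-6 - 3)) - (-6 - 3)*√(1 + (-6 - 3))) + 1133 = (-8 + (-9)² - 2*(-9) + 4*√(1 - 9) - 1*(-9)*√(1 - 9)) + 1133 = (-8 + 81 + 18 + 4*√(-8) - 1*(-9)*√(-8)) + 1133 = (-8 + 81 + 18 + 4*(2*I*√2) - 1*(-9)*2*I*√2) + 1133 = (-8 + 81 + 18 + 8*I*√2 + 18*I*√2) + 1133 = (91 + 26*I*√2) + 1133 = 1224 + 26*I*√2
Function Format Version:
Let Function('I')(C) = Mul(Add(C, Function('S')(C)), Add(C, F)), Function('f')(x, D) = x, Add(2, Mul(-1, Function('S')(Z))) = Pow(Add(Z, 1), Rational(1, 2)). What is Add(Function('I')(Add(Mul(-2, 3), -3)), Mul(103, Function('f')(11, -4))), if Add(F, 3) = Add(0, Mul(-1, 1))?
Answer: Add(1224, Mul(26, I, Pow(2, Rational(1, 2)))) ≈ Add(1224.0, Mul(36.770, I))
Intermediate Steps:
Function('S')(Z) = Add(2, Mul(-1, Pow(Add(1, Z), Rational(1, 2)))) (Function('S')(Z) = Add(2, Mul(-1, Pow(Add(Z, 1), Rational(1, 2)))) = Add(2, Mul(-1, Pow(Add(1, Z), Rational(1, 2)))))
F = -4 (F = Add(-3, Add(0, Mul(-1, 1))) = Add(-3, Add(0, -1)) = Add(-3, -1) = -4)
Function('I')(C) = Mul(Add(-4, C), Add(2, C, Mul(-1, Pow(Add(1, C), Rational(1, 2))))) (Function('I')(C) = Mul(Add(C, Add(2, Mul(-1, Pow(Add(1, C), Rational(1, 2))))), Add(C, -4)) = Mul(Add(2, C, Mul(-1, Pow(Add(1, C), Rational(1, 2)))), Add(-4, C)) = Mul(Add(-4, C), Add(2, C, Mul(-1, Pow(Add(1, C), Rational(1, 2))))))
Add(Function('I')(Add(Mul(-2, 3), -3)), Mul(103, Function('f')(11, -4))) = Add(Add(-8, Pow(Add(Mul(-2, 3), -3), 2), Mul(-2, Add(Mul(-2, 3), -3)), Mul(4, Pow(Add(1, Add(Mul(-2, 3), -3)), Rational(1, 2))), Mul(-1, Add(Mul(-2, 3), -3), Pow(Add(1, Add(Mul(-2, 3), -3)), Rational(1, 2)))), Mul(103, 11)) = Add(Add(-8, Pow(Add(-6, -3), 2), Mul(-2, Add(-6, -3)), Mul(4, Pow(Add(1, Add(-6, -3)), Rational(1, 2))), Mul(-1, Add(-6, -3), Pow(Add(1, Add(-6, -3)), Rational(1, 2)))), 1133) = Add(Add(-8, Pow(-9, 2), Mul(-2, -9), Mul(4, Pow(Add(1, -9), Rational(1, 2))), Mul(-1, -9, Pow(Add(1, -9), Rational(1, 2)))), 1133) = Add(Add(-8, 81, 18, Mul(4, Pow(-8, Rational(1, 2))), Mul(-1, -9, Pow(-8, Rational(1, 2)))), 1133) = Add(Add(-8, 81, 18, Mul(4, Mul(2, I, Pow(2, Rational(1, 2)))), Mul(-1, -9, Mul(2, I, Pow(2, Rational(1, 2))))), 1133) = Add(Add(-8, 81, 18, Mul(8, I, Pow(2, Rational(1, 2))), Mul(18, I, Pow(2, Rational(1, 2)))), 1133) = Add(Add(91, Mul(26, I, Pow(2, Rational(1, 2)))), 1133) = Add(1224, Mul(26, I, Pow(2, Rational(1, 2))))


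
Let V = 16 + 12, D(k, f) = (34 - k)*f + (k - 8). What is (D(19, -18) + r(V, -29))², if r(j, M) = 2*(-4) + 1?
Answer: 70756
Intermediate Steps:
D(k, f) = -8 + k + f*(34 - k) (D(k, f) = f*(34 - k) + (-8 + k) = -8 + k + f*(34 - k))
V = 28
r(j, M) = -7 (r(j, M) = -8 + 1 = -7)
(D(19, -18) + r(V, -29))² = ((-8 + 19 + 34*(-18) - 1*(-18)*19) - 7)² = ((-8 + 19 - 612 + 342) - 7)² = (-259 - 7)² = (-266)² = 70756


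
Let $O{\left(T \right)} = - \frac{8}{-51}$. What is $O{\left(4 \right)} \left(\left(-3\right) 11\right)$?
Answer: $- \frac{88}{17} \approx -5.1765$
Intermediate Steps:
$O{\left(T \right)} = \frac{8}{51}$ ($O{\left(T \right)} = \left(-8\right) \left(- \frac{1}{51}\right) = \frac{8}{51}$)
$O{\left(4 \right)} \left(\left(-3\right) 11\right) = \frac{8 \left(\left(-3\right) 11\right)}{51} = \frac{8}{51} \left(-33\right) = - \frac{88}{17}$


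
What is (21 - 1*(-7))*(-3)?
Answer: -84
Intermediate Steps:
(21 - 1*(-7))*(-3) = (21 + 7)*(-3) = 28*(-3) = -84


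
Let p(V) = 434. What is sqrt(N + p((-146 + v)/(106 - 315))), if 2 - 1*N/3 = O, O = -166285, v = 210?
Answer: sqrt(499295) ≈ 706.61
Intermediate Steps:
N = 498861 (N = 6 - 3*(-166285) = 6 + 498855 = 498861)
sqrt(N + p((-146 + v)/(106 - 315))) = sqrt(498861 + 434) = sqrt(499295)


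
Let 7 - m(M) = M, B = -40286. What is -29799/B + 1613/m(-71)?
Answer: 16826410/785577 ≈ 21.419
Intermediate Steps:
m(M) = 7 - M
-29799/B + 1613/m(-71) = -29799/(-40286) + 1613/(7 - 1*(-71)) = -29799*(-1/40286) + 1613/(7 + 71) = 29799/40286 + 1613/78 = 16826410/785577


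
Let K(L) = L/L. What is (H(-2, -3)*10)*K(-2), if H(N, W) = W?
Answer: -30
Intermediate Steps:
K(L) = 1
(H(-2, -3)*10)*K(-2) = -3*10*1 = -30*1 = -30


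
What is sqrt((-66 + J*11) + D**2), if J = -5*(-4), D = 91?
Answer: sqrt(8435) ≈ 91.842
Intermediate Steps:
J = 20
sqrt((-66 + J*11) + D**2) = sqrt((-66 + 20*11) + 91**2) = sqrt((-66 + 220) + 8281) = sqrt(154 + 8281) = sqrt(8435)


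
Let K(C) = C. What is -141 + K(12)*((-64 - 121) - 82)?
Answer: -3345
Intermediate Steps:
-141 + K(12)*((-64 - 121) - 82) = -141 + 12*((-64 - 121) - 82) = -141 + 12*(-185 - 82) = -141 + 12*(-267) = -141 - 3204 = -3345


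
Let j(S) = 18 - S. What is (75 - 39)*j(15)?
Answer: 108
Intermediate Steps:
(75 - 39)*j(15) = (75 - 39)*(18 - 1*15) = 36*(18 - 15) = 36*3 = 108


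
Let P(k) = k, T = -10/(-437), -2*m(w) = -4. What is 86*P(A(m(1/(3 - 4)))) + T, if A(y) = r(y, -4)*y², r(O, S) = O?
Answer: 300666/437 ≈ 688.02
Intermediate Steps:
m(w) = 2 (m(w) = -½*(-4) = 2)
A(y) = y³ (A(y) = y*y² = y³)
T = 10/437 (T = -10*(-1/437) = 10/437 ≈ 0.022883)
86*P(A(m(1/(3 - 4)))) + T = 86*2³ + 10/437 = 86*8 + 10/437 = 688 + 10/437 = 300666/437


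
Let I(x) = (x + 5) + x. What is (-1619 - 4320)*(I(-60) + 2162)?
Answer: -12157133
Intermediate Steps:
I(x) = 5 + 2*x (I(x) = (5 + x) + x = 5 + 2*x)
(-1619 - 4320)*(I(-60) + 2162) = (-1619 - 4320)*((5 + 2*(-60)) + 2162) = -5939*((5 - 120) + 2162) = -5939*(-115 + 2162) = -5939*2047 = -12157133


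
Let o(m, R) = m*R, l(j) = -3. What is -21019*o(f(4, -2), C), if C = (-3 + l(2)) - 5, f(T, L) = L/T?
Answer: -231209/2 ≈ -1.1560e+5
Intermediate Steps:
C = -11 (C = (-3 - 3) - 5 = -6 - 5 = -11)
o(m, R) = R*m
-21019*o(f(4, -2), C) = -(-231209)*(-2/4) = -(-231209)*(-2*1/4) = -(-231209)*(-1)/2 = -21019*11/2 = -231209/2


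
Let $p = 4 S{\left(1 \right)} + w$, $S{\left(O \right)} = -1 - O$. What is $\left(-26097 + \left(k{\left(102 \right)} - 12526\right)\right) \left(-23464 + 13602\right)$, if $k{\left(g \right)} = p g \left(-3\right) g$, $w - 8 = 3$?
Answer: $1304338258$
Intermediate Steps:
$w = 11$ ($w = 8 + 3 = 11$)
$p = 3$ ($p = 4 \left(-1 - 1\right) + 11 = 4 \left(-2\right) + 11 = -8 + 11 = 3$)
$k{\left(g \right)} = - 9 g^{2}$ ($k{\left(g \right)} = 3 g \left(-3\right) g = - 9 g g = - 9 g^{2}$)
$\left(-26097 + \left(k{\left(102 \right)} - 12526\right)\right) \left(-23464 + 13602\right) = \left(-26097 - \left(12526 + 9 \cdot 102^{2}\right)\right) \left(-23464 + 13602\right) = \left(-26097 - 106162\right) \left(-9862\right) = \left(-132259\right) \left(-9862\right) = 1304338258$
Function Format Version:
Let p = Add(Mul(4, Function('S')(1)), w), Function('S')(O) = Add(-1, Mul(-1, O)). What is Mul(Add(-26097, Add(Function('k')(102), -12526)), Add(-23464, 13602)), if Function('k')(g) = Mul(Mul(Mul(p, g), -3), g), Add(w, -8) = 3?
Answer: 1304338258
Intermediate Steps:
w = 11 (w = Add(8, 3) = 11)
p = 3 (p = Add(Mul(4, Add(-1, Mul(-1, 1))), 11) = Add(Mul(4, Add(-1, -1)), 11) = Add(Mul(4, -2), 11) = Add(-8, 11) = 3)
Function('k')(g) = Mul(-9, Pow(g, 2)) (Function('k')(g) = Mul(Mul(Mul(3, g), -3), g) = Mul(Mul(-9, g), g) = Mul(-9, Pow(g, 2)))
Mul(Add(-26097, Add(Function('k')(102), -12526)), Add(-23464, 13602)) = Mul(Add(-26097, Add(Mul(-9, Pow(102, 2)), -12526)), Add(-23464, 13602)) = Mul(Add(-26097, Add(Mul(-9, 10404), -12526)), -9862) = Mul(Add(-26097, Add(-93636, -12526)), -9862) = Mul(Add(-26097, -106162), -9862) = Mul(-132259, -9862) = 1304338258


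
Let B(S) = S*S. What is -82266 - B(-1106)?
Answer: -1305502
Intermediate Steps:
B(S) = S²
-82266 - B(-1106) = -82266 - 1*(-1106)² = -82266 - 1*1223236 = -82266 - 1223236 = -1305502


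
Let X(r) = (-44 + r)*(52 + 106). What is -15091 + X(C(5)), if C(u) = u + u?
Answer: -20463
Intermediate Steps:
C(u) = 2*u
X(r) = -6952 + 158*r (X(r) = (-44 + r)*158 = -6952 + 158*r)
-15091 + X(C(5)) = -15091 + (-6952 + 158*(2*5)) = -15091 + (-6952 + 158*10) = -15091 + (-6952 + 1580) = -15091 - 5372 = -20463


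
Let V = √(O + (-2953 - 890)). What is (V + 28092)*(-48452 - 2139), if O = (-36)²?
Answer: -1421202372 - 151773*I*√283 ≈ -1.4212e+9 - 2.5532e+6*I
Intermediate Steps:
O = 1296
V = 3*I*√283 (V = √(1296 + (-2953 - 890)) = √(1296 - 3843) = √(-2547) = 3*I*√283 ≈ 50.468*I)
(V + 28092)*(-48452 - 2139) = (3*I*√283 + 28092)*(-48452 - 2139) = (28092 + 3*I*√283)*(-50591) = -1421202372 - 151773*I*√283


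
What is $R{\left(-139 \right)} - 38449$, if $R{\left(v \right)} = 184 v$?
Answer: $-64025$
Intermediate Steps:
$R{\left(-139 \right)} - 38449 = 184 \left(-139\right) - 38449 = -25576 - 38449 = -64025$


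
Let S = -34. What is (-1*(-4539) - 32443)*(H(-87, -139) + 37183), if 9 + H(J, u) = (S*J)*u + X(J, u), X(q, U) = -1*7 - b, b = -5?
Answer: 10435816960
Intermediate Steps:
X(q, U) = -2 (X(q, U) = -1*7 - 1*(-5) = -7 + 5 = -2)
H(J, u) = -11 - 34*J*u (H(J, u) = -9 + ((-34*J)*u - 2) = -9 + (-34*J*u - 2) = -9 + (-2 - 34*J*u) = -11 - 34*J*u)
(-1*(-4539) - 32443)*(H(-87, -139) + 37183) = (-1*(-4539) - 32443)*((-11 - 34*(-87)*(-139)) + 37183) = (4539 - 32443)*((-11 - 411162) + 37183) = -27904*(-411173 + 37183) = -27904*(-373990) = 10435816960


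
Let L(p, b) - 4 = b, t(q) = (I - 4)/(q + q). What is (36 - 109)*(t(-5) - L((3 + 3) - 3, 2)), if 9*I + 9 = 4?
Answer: 36427/90 ≈ 404.74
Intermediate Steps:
I = -5/9 (I = -1 + (1/9)*4 = -1 + 4/9 = -5/9 ≈ -0.55556)
t(q) = -41/(18*q) (t(q) = (-5/9 - 4)/(q + q) = -41*1/(2*q)/9 = -41/(18*q))
L(p, b) = 4 + b
(36 - 109)*(t(-5) - L((3 + 3) - 3, 2)) = (36 - 109)*(-41/18/(-5) - (4 + 2)) = -73*(-41/18*(-1/5) - 1*6) = -73*(41/90 - 6) = -73*(-499/90) = 36427/90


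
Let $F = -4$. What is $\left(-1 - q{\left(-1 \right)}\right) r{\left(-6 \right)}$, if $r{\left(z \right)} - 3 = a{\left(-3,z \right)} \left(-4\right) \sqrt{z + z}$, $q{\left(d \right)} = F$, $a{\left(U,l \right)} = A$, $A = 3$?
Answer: $9 - 72 i \sqrt{3} \approx 9.0 - 124.71 i$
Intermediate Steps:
$a{\left(U,l \right)} = 3$
$q{\left(d \right)} = -4$
$r{\left(z \right)} = 3 - 12 \sqrt{2} \sqrt{z}$ ($r{\left(z \right)} = 3 + 3 \left(-4\right) \sqrt{z + z} = 3 - 12 \sqrt{2 z} = 3 - 12 \sqrt{2} \sqrt{z}$)
$\left(-1 - q{\left(-1 \right)}\right) r{\left(-6 \right)} = \left(-1 - -4\right) \left(3 - 12 \sqrt{2} \sqrt{-6}\right) = \left(-1 + 4\right) \left(3 - 12 \sqrt{2} i \sqrt{6}\right) = 3 \left(3 - 24 i \sqrt{3}\right) = 9 - 72 i \sqrt{3}$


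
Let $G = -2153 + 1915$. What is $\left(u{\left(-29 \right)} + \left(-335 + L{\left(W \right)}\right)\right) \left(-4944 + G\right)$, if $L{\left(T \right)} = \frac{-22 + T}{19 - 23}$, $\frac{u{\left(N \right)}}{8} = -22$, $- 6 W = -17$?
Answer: $\frac{31478059}{12} \approx 2.6232 \cdot 10^{6}$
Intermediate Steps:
$W = \frac{17}{6}$ ($W = \left(- \frac{1}{6}\right) \left(-17\right) = \frac{17}{6} \approx 2.8333$)
$u{\left(N \right)} = -176$ ($u{\left(N \right)} = 8 \left(-22\right) = -176$)
$G = -238$
$L{\left(T \right)} = \frac{11}{2} - \frac{T}{4}$ ($L{\left(T \right)} = \frac{-22 + T}{-4} = \left(-22 + T\right) \left(- \frac{1}{4}\right) = \frac{11}{2} - \frac{T}{4}$)
$\left(u{\left(-29 \right)} + \left(-335 + L{\left(W \right)}\right)\right) \left(-4944 + G\right) = \left(-176 + \left(-335 + \left(\frac{11}{2} - \frac{17}{24}\right)\right)\right) \left(-4944 - 238\right) = \left(-176 + \left(-335 + \left(\frac{11}{2} - \frac{17}{24}\right)\right)\right) \left(-5182\right) = \left(-176 + \left(-335 + \frac{115}{24}\right)\right) \left(-5182\right) = \left(-176 - \frac{7925}{24}\right) \left(-5182\right) = \left(- \frac{12149}{24}\right) \left(-5182\right) = \frac{31478059}{12}$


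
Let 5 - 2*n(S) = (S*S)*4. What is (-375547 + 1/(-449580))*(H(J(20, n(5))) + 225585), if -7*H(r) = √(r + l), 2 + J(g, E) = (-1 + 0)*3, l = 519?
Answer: -2539161002305179/29972 + 24119774323*√514/449580 ≈ -8.4717e+10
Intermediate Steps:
n(S) = 5/2 - 2*S² (n(S) = 5/2 - S*S*4/2 = 5/2 - S²*4/2 = 5/2 - 2*S²)
J(g, E) = -5 (J(g, E) = -2 + (-1 + 0)*3 = -2 - 1*3 = -2 - 3 = -5)
H(r) = -√(519 + r)/7 (H(r) = -√(r + 519)/7 = -√(519 + r)/7)
(-375547 + 1/(-449580))*(H(J(20, n(5))) + 225585) = (-375547 + 1/(-449580))*(-√(519 - 5)/7 + 225585) = (-375547 - 1/449580)*(-√514/7 + 225585) = -168838420261*(225585 - √514/7)/449580 = -2539161002305179/29972 + 24119774323*√514/449580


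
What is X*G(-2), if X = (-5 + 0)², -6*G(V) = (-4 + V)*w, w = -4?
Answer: -100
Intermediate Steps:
G(V) = -8/3 + 2*V/3 (G(V) = -(-4 + V)*(-4)/6 = -(16 - 4*V)/6 = -8/3 + 2*V/3)
X = 25 (X = (-5)² = 25)
X*G(-2) = 25*(-8/3 + (⅔)*(-2)) = 25*(-8/3 - 4/3) = 25*(-4) = -100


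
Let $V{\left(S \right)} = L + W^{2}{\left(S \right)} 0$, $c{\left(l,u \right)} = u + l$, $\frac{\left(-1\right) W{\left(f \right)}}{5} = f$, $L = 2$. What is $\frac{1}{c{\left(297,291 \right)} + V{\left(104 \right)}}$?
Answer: $\frac{1}{590} \approx 0.0016949$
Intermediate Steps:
$W{\left(f \right)} = - 5 f$
$c{\left(l,u \right)} = l + u$
$V{\left(S \right)} = 2$ ($V{\left(S \right)} = 2 + \left(- 5 S\right)^{2} \cdot 0 = 2 + 25 S^{2} \cdot 0 = 2 + 0 = 2$)
$\frac{1}{c{\left(297,291 \right)} + V{\left(104 \right)}} = \frac{1}{\left(297 + 291\right) + 2} = \frac{1}{588 + 2} = \frac{1}{590}$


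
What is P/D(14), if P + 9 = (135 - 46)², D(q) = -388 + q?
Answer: -3956/187 ≈ -21.155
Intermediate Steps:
P = 7912 (P = -9 + (135 - 46)² = -9 + 89² = -9 + 7921 = 7912)
P/D(14) = 7912/(-388 + 14) = 7912/(-374) = 7912*(-1/374) = -3956/187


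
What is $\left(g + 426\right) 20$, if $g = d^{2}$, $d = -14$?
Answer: $12440$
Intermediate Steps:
$g = 196$ ($g = \left(-14\right)^{2} = 196$)
$\left(g + 426\right) 20 = \left(196 + 426\right) 20 = 622 \cdot 20 = 12440$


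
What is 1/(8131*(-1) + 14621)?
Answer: 1/6490 ≈ 0.00015408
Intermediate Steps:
1/(8131*(-1) + 14621) = 1/(-8131 + 14621) = 1/6490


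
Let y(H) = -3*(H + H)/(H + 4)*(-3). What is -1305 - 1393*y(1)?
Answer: -31599/5 ≈ -6319.8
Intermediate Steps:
y(H) = 18*H/(4 + H) (y(H) = -3*2*H/(4 + H)*(-3) = -6*H/(4 + H)*(-3) = 18*H/(4 + H))
-1305 - 1393*y(1) = -1305 - 25074/(4 + 1) = -1305 - 25074/5 = -31599/5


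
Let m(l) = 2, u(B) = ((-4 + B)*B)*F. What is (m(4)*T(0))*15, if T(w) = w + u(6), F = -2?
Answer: -720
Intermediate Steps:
u(B) = -2*B*(-4 + B) (u(B) = ((-4 + B)*B)*(-2) = (B*(-4 + B))*(-2) = -2*B*(-4 + B))
T(w) = -24 + w (T(w) = w + 2*6*(4 - 1*6) = w + 2*6*(4 - 6) = w + 2*6*(-2) = w - 24 = -24 + w)
(m(4)*T(0))*15 = (2*(-24 + 0))*15 = (2*(-24))*15 = -48*15 = -720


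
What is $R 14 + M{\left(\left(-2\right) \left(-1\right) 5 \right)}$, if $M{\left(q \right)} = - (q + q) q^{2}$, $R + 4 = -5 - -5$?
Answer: $-2056$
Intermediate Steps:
$R = -4$ ($R = -4 - 0 = -4 + \left(-5 + 5\right) = -4 + 0 = -4$)
$M{\left(q \right)} = - 2 q^{3}$ ($M{\left(q \right)} = - 2 q q^{2} = - 2 q^{3}$)
$R 14 + M{\left(\left(-2\right) \left(-1\right) 5 \right)} = \left(-4\right) 14 - 2 \left(\left(-2\right) \left(-1\right) 5\right)^{3} = -56 - 2 \left(2 \cdot 5\right)^{3} = -56 - 2 \cdot 10^{3} = -56 - 2000 = -2056$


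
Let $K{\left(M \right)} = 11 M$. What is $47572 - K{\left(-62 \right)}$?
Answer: $48254$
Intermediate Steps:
$47572 - K{\left(-62 \right)} = 47572 - 11 \left(-62\right) = 47572 - -682 = 47572 + 682 = 48254$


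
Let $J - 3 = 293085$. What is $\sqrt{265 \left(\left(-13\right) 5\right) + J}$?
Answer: $\sqrt{275863} \approx 525.23$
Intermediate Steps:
$J = 293088$ ($J = 3 + 293085 = 293088$)
$\sqrt{265 \left(\left(-13\right) 5\right) + J} = \sqrt{265 \left(\left(-13\right) 5\right) + 293088} = \sqrt{265 \left(-65\right) + 293088} = \sqrt{-17225 + 293088} = \sqrt{275863}$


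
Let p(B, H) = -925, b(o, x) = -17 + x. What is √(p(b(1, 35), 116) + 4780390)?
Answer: √4779465 ≈ 2186.2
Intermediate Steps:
√(p(b(1, 35), 116) + 4780390) = √(-925 + 4780390) = √4779465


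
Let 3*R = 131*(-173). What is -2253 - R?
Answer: 15904/3 ≈ 5301.3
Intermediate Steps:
R = -22663/3 (R = (131*(-173))/3 = (⅓)*(-22663) = -22663/3 ≈ -7554.3)
-2253 - R = -2253 - 1*(-22663/3) = -2253 + 22663/3 = 15904/3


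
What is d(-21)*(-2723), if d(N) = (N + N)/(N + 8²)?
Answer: 114366/43 ≈ 2659.7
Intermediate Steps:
d(N) = 2*N/(64 + N) (d(N) = (2*N)/(N + 64) = (2*N)/(64 + N) = 2*N/(64 + N))
d(-21)*(-2723) = (2*(-21)/(64 - 21))*(-2723) = (2*(-21)/43)*(-2723) = (2*(-21)*(1/43))*(-2723) = -42/43*(-2723) = 114366/43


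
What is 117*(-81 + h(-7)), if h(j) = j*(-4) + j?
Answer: -7020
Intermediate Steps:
h(j) = -3*j (h(j) = -4*j + j = -3*j)
117*(-81 + h(-7)) = 117*(-81 - 3*(-7)) = 117*(-81 + 21) = 117*(-60) = -7020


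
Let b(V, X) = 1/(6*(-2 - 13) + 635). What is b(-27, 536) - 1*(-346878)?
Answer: 189048511/545 ≈ 3.4688e+5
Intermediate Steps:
b(V, X) = 1/545 (b(V, X) = 1/(6*(-15) + 635) = 1/(-90 + 635) = 1/545)
b(-27, 536) - 1*(-346878) = 1/545 - 1*(-346878) = 1/545 + 346878 = 189048511/545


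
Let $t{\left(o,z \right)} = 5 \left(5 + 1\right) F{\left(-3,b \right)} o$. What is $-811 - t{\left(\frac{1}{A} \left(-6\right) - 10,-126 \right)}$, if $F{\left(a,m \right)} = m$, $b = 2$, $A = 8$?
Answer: $-166$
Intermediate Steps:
$t{\left(o,z \right)} = 60 o$ ($t{\left(o,z \right)} = 5 \left(5 + 1\right) 2 o = 5 \cdot 6 \cdot 2 o = 30 \cdot 2 o = 60 o$)
$-811 - t{\left(\frac{1}{A} \left(-6\right) - 10,-126 \right)} = -811 - 60 \left(\frac{1}{8} \left(-6\right) - 10\right) = -811 - 60 \left(- \frac{3}{4} - 10\right) = -811 - 60 \left(- \frac{43}{4}\right) = -811 - -645 = -811 + 645 = -166$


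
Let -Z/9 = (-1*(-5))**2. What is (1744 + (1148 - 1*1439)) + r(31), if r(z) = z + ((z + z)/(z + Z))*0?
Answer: 1484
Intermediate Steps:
Z = -225 (Z = -9*(-1*(-5))**2 = -9*5**2 = -9*25 = -225)
r(z) = z (r(z) = z + ((z + z)/(z - 225))*0 = z + ((2*z)/(-225 + z))*0 = z + (2*z/(-225 + z))*0 = z + 0 = z)
(1744 + (1148 - 1*1439)) + r(31) = (1744 + (1148 - 1*1439)) + 31 = (1744 + (1148 - 1439)) + 31 = (1744 - 291) + 31 = 1453 + 31 = 1484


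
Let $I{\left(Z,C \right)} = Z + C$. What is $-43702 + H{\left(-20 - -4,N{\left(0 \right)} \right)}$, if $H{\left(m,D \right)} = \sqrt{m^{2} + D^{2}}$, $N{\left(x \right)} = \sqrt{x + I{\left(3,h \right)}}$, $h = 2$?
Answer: $-43702 + 3 \sqrt{29} \approx -43686.0$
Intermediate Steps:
$I{\left(Z,C \right)} = C + Z$
$N{\left(x \right)} = \sqrt{5 + x}$ ($N{\left(x \right)} = \sqrt{x + \left(2 + 3\right)} = \sqrt{x + 5} = \sqrt{5 + x}$)
$H{\left(m,D \right)} = \sqrt{D^{2} + m^{2}}$
$-43702 + H{\left(-20 - -4,N{\left(0 \right)} \right)} = -43702 + \sqrt{\left(\sqrt{5 + 0}\right)^{2} + \left(-20 - -4\right)^{2}} = -43702 + \sqrt{\left(\sqrt{5}\right)^{2} + \left(-20 + 4\right)^{2}} = -43702 + \sqrt{5 + \left(-16\right)^{2}} = -43702 + \sqrt{5 + 256} = -43702 + \sqrt{261} = -43702 + 3 \sqrt{29}$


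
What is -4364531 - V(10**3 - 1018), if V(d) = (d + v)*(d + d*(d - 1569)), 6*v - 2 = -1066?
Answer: 1211845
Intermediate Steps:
v = -532/3 (v = 1/3 + (1/6)*(-1066) = 1/3 - 533/3 = -532/3 ≈ -177.33)
V(d) = (-532/3 + d)*(d + d*(-1569 + d)) (V(d) = (d - 532/3)*(d + d*(d - 1569)) = (-532/3 + d)*(d + d*(-1569 + d)))
-4364531 - V(10**3 - 1018) = -4364531 - (10**3 - 1018)*(834176 - 5236*(10**3 - 1018) + 3*(10**3 - 1018)**2)/3 = -4364531 - (1000 - 1018)*(834176 - 5236*(1000 - 1018) + 3*(1000 - 1018)**2)/3 = -4364531 - (-18)*(834176 - 5236*(-18) + 3*(-18)**2)/3 = -4364531 - (-18)*(834176 + 94248 + 3*324)/3 = -4364531 - (-18)*(834176 + 94248 + 972)/3 = -4364531 - (-18)*929396/3 = -4364531 - 1*(-5576376) = -4364531 + 5576376 = 1211845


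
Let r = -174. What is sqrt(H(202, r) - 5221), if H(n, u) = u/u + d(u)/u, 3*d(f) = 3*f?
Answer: I*sqrt(5219) ≈ 72.243*I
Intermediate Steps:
d(f) = f (d(f) = (3*f)/3 = f)
H(n, u) = 2 (H(n, u) = u/u + u/u = 1 + 1 = 2)
sqrt(H(202, r) - 5221) = sqrt(2 - 5221) = sqrt(-5219) = I*sqrt(5219)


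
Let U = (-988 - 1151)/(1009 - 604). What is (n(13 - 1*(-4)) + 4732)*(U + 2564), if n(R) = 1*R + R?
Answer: 1646305082/135 ≈ 1.2195e+7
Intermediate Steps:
n(R) = 2*R (n(R) = R + R = 2*R)
U = -713/135 (U = -2139/405 = -2139*1/405 = -713/135 ≈ -5.2815)
(n(13 - 1*(-4)) + 4732)*(U + 2564) = (2*(13 - 1*(-4)) + 4732)*(-713/135 + 2564) = (2*(13 + 4) + 4732)*(345427/135) = (2*17 + 4732)*(345427/135) = (34 + 4732)*(345427/135) = 4766*(345427/135) = 1646305082/135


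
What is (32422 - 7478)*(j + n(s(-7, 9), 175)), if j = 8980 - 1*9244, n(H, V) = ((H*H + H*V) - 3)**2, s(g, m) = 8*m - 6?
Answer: 6308465936880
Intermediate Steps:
s(g, m) = -6 + 8*m
n(H, V) = (-3 + H**2 + H*V)**2 (n(H, V) = ((H**2 + H*V) - 3)**2 = (-3 + H**2 + H*V)**2)
j = -264 (j = 8980 - 9244 = -264)
(32422 - 7478)*(j + n(s(-7, 9), 175)) = (32422 - 7478)*(-264 + (-3 + (-6 + 8*9)**2 + (-6 + 8*9)*175)**2) = 24944*(-264 + (-3 + (-6 + 72)**2 + (-6 + 72)*175)**2) = 24944*(-264 + (-3 + 66**2 + 66*175)**2) = 24944*(-264 + (-3 + 4356 + 11550)**2) = 24944*(-264 + 15903**2) = 24944*(-264 + 252905409) = 24944*252905145 = 6308465936880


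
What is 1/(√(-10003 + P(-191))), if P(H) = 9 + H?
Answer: -I*√10185/10185 ≈ -0.0099088*I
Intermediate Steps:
1/(√(-10003 + P(-191))) = 1/(√(-10003 + (9 - 191))) = 1/(√(-10003 - 182)) = 1/(√(-10185)) = 1/(I*√10185) = -I*√10185/10185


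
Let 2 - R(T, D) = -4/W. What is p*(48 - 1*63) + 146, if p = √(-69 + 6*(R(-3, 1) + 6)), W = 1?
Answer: 146 - 15*√3 ≈ 120.02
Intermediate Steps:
R(T, D) = 6 (R(T, D) = 2 - (-4)/1 = 2 - (-4) = 2 - 1*(-4) = 2 + 4 = 6)
p = √3 (p = √(-69 + 6*(6 + 6)) = √(-69 + 6*12) = √(-69 + 72) = √3 ≈ 1.7320)
p*(48 - 1*63) + 146 = √3*(48 - 1*63) + 146 = √3*(48 - 63) + 146 = √3*(-15) + 146 = -15*√3 + 146 = 146 - 15*√3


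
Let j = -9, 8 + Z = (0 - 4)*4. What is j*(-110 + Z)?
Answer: 1206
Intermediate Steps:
Z = -24 (Z = -8 + (0 - 4)*4 = -8 - 4*4 = -8 - 16 = -24)
j*(-110 + Z) = -9*(-110 - 24) = -9*(-134) = 1206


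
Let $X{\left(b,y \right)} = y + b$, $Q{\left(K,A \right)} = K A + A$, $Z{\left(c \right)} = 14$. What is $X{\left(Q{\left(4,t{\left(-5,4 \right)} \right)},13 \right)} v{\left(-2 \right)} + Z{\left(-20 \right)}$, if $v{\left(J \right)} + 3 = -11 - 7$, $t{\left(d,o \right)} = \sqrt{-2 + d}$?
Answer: $-259 - 105 i \sqrt{7} \approx -259.0 - 277.8 i$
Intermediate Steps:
$Q{\left(K,A \right)} = A + A K$ ($Q{\left(K,A \right)} = A K + A = A + A K$)
$X{\left(b,y \right)} = b + y$
$v{\left(J \right)} = -21$ ($v{\left(J \right)} = -3 - 18 = -21$)
$X{\left(Q{\left(4,t{\left(-5,4 \right)} \right)},13 \right)} v{\left(-2 \right)} + Z{\left(-20 \right)} = \left(\sqrt{-2 - 5} \left(1 + 4\right) + 13\right) \left(-21\right) + 14 = \left(\sqrt{-7} \cdot 5 + 13\right) \left(-21\right) + 14 = \left(i \sqrt{7} \cdot 5 + 13\right) \left(-21\right) + 14 = \left(5 i \sqrt{7} + 13\right) \left(-21\right) + 14 = \left(13 + 5 i \sqrt{7}\right) \left(-21\right) + 14 = \left(-273 - 105 i \sqrt{7}\right) + 14 = -259 - 105 i \sqrt{7}$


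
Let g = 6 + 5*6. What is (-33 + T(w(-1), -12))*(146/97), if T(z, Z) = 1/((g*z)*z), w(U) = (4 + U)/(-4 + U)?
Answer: -778691/15714 ≈ -49.554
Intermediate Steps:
g = 36 (g = 6 + 30 = 36)
w(U) = (4 + U)/(-4 + U)
T(z, Z) = 1/(36*z²) (T(z, Z) = 1/((36*z)*z) = 1/(36*z²))
(-33 + T(w(-1), -12))*(146/97) = (-33 + 1/(36*((4 - 1)/(-4 - 1))²))*(146/97) = (-33 + 1/(36*(3/(-5))²))*(146*(1/97)) = (-33 + 1/(36*(-⅕*3)²))*(146/97) = (-33 + 1/(36*(-⅗)²))*(146/97) = (-33 + (1/36)*(25/9))*(146/97) = (-33 + 25/324)*(146/97) = -10667/324*146/97 = -778691/15714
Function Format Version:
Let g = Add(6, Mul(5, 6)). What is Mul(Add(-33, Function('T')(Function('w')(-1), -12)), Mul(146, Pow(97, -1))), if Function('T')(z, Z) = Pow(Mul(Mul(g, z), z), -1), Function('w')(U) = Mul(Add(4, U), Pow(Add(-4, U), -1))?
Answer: Rational(-778691, 15714) ≈ -49.554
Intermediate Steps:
g = 36 (g = Add(6, 30) = 36)
Function('w')(U) = Mul(Pow(Add(-4, U), -1), Add(4, U))
Function('T')(z, Z) = Mul(Rational(1, 36), Pow(z, -2)) (Function('T')(z, Z) = Pow(Mul(Mul(36, z), z), -1) = Pow(Mul(36, Pow(z, 2)), -1) = Mul(Rational(1, 36), Pow(z, -2)))
Mul(Add(-33, Function('T')(Function('w')(-1), -12)), Mul(146, Pow(97, -1))) = Mul(Add(-33, Mul(Rational(1, 36), Pow(Mul(Pow(Add(-4, -1), -1), Add(4, -1)), -2))), Mul(146, Pow(97, -1))) = Mul(Add(-33, Mul(Rational(1, 36), Pow(Mul(Pow(-5, -1), 3), -2))), Mul(146, Rational(1, 97))) = Mul(Add(-33, Mul(Rational(1, 36), Pow(Mul(Rational(-1, 5), 3), -2))), Rational(146, 97)) = Mul(Add(-33, Mul(Rational(1, 36), Pow(Rational(-3, 5), -2))), Rational(146, 97)) = Mul(Add(-33, Mul(Rational(1, 36), Rational(25, 9))), Rational(146, 97)) = Mul(Add(-33, Rational(25, 324)), Rational(146, 97)) = Mul(Rational(-10667, 324), Rational(146, 97)) = Rational(-778691, 15714)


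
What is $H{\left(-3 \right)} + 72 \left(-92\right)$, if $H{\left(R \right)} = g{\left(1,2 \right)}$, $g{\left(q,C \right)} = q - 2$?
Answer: $-6625$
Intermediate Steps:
$g{\left(q,C \right)} = -2 + q$
$H{\left(R \right)} = -1$ ($H{\left(R \right)} = -2 + 1 = -1$)
$H{\left(-3 \right)} + 72 \left(-92\right) = -1 + 72 \left(-92\right) = -1 - 6624 = -6625$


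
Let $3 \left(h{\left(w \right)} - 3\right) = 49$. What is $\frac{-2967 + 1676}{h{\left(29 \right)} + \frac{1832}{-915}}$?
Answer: $- \frac{393755}{5286} \approx -74.49$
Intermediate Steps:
$h{\left(w \right)} = \frac{58}{3}$ ($h{\left(w \right)} = 3 + \frac{1}{3} \cdot 49 = 3 + \frac{49}{3} = \frac{58}{3}$)
$\frac{-2967 + 1676}{h{\left(29 \right)} + \frac{1832}{-915}} = \frac{-2967 + 1676}{\frac{58}{3} + \frac{1832}{-915}} = - \frac{1291}{\frac{58}{3} + 1832 \left(- \frac{1}{915}\right)} = - \frac{1291}{\frac{58}{3} - \frac{1832}{915}} = - \frac{1291}{\frac{5286}{305}} = \left(-1291\right) \frac{305}{5286} = - \frac{393755}{5286}$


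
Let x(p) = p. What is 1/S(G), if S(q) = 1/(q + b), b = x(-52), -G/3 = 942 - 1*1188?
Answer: 686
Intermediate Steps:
G = 738 (G = -3*(942 - 1*1188) = -3*(942 - 1188) = -3*(-246) = 738)
b = -52
S(q) = 1/(-52 + q) (S(q) = 1/(q - 52) = 1/(-52 + q))
1/S(G) = 1/(1/(-52 + 738)) = 1/(1/686) = 686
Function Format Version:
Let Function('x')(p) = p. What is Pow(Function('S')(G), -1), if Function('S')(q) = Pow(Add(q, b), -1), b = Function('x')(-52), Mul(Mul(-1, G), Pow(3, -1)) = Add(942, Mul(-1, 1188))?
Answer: 686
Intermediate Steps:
G = 738 (G = Mul(-3, Add(942, Mul(-1, 1188))) = Mul(-3, Add(942, -1188)) = Mul(-3, -246) = 738)
b = -52
Function('S')(q) = Pow(Add(-52, q), -1) (Function('S')(q) = Pow(Add(q, -52), -1) = Pow(Add(-52, q), -1))
Pow(Function('S')(G), -1) = Pow(Pow(Add(-52, 738), -1), -1) = Pow(Pow(686, -1), -1) = Pow(Rational(1, 686), -1) = 686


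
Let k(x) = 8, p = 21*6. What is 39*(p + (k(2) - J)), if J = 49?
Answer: 3315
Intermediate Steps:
p = 126
39*(p + (k(2) - J)) = 39*(126 + (8 - 1*49)) = 39*(126 + (8 - 49)) = 39*(126 - 41) = 39*85 = 3315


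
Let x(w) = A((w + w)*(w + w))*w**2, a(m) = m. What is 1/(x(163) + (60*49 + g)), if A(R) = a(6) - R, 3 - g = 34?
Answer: -1/2823484721 ≈ -3.5417e-10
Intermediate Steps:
g = -31 (g = 3 - 1*34 = 3 - 34 = -31)
A(R) = 6 - R
x(w) = w**2*(6 - 4*w**2) (x(w) = (6 - (w + w)*(w + w))*w**2 = (6 - 2*w*2*w)*w**2 = (6 - 4*w**2)*w**2 = w**2*(6 - 4*w**2))
1/(x(163) + (60*49 + g)) = 1/(163**2*(6 - 4*163**2) + (60*49 - 31)) = 1/(26569*(6 - 4*26569) + (2940 - 31)) = 1/(26569*(6 - 106276) + 2909) = 1/(26569*(-106270) + 2909) = 1/(-2823487630 + 2909) = 1/(-2823484721) = -1/2823484721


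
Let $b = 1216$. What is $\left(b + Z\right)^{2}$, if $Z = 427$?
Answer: $2699449$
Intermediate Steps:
$\left(b + Z\right)^{2} = \left(1216 + 427\right)^{2} = 1643^{2} = 2699449$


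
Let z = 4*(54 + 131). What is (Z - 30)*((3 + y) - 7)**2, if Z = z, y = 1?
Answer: 6390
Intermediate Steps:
z = 740 (z = 4*185 = 740)
Z = 740
(Z - 30)*((3 + y) - 7)**2 = (740 - 30)*((3 + 1) - 7)**2 = 710*(4 - 7)**2 = 710*(-3)**2 = 710*9 = 6390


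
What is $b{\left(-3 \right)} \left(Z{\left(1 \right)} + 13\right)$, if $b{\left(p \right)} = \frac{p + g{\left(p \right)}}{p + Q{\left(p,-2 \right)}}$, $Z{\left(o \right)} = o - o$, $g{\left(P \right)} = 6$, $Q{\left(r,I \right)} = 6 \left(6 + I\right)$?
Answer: $\frac{13}{7} \approx 1.8571$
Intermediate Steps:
$Q{\left(r,I \right)} = 36 + 6 I$
$Z{\left(o \right)} = 0$
$b{\left(p \right)} = \frac{6 + p}{24 + p}$ ($b{\left(p \right)} = \frac{p + 6}{p + \left(36 + 6 \left(-2\right)\right)} = \frac{6 + p}{p + \left(36 - 12\right)} = \frac{6 + p}{p + 24} = \frac{6 + p}{24 + p}$)
$b{\left(-3 \right)} \left(Z{\left(1 \right)} + 13\right) = \frac{6 - 3}{24 - 3} \left(0 + 13\right) = \frac{1}{21} \cdot 3 \cdot 13 = \frac{1}{7} \cdot 13 = \frac{13}{7}$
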